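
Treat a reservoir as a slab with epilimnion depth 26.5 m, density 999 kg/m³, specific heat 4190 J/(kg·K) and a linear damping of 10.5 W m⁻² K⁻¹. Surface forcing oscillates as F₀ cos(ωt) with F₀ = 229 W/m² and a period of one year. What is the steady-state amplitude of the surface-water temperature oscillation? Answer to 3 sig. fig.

Areal heat capacity C = ρ c_p D = 999 × 4190 × 26.5 = 1.11×10^8 J/(m^2 K).
Angular frequency ω = 2π / T = 2π / 3.15×10^7 s = 1.99×10^-7 s⁻¹.
√((Cω)² + λ²) = √((22.1)² + 10.5²) = 24.5 W/(m²·K).
Amplitude A = F₀ / √((Cω)²+λ²) = 229 / 24.5 = 9.36 K.

9.36 K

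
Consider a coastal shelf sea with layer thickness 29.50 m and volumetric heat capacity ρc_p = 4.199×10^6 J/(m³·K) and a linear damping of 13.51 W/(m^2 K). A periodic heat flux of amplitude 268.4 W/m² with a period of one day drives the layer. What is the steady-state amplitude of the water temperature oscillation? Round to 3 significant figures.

Areal heat capacity C = ρc_p × D = 4.199×10^6 × 29.50 = 1.24×10^8 J m⁻² K⁻¹.
Angular frequency ω = 2π / T = 2π / 86400 s = 7.27×10^-5 s⁻¹.
√((Cω)² + λ²) = √((9010)² + 13.51²) = 9010 W/(m²·K).
Amplitude A = F₀ / √((Cω)²+λ²) = 268.4 / 9010 = 0.0298 K.

0.0298 K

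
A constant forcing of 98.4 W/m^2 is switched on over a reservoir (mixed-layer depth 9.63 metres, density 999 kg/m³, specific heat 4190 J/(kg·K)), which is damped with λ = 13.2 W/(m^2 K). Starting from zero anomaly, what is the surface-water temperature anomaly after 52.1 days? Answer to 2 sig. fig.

5.7 K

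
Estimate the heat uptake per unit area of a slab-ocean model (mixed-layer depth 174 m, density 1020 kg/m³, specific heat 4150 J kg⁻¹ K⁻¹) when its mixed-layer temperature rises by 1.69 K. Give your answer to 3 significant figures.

Areal heat capacity C = ρ c_p D = 1020 × 4150 × 174 = 7.37×10^8 J m⁻² K⁻¹.
ΔQ = C ΔT = 7.37×10^8 × 1.69 = 1.24×10^9 J/m².

1.24×10^9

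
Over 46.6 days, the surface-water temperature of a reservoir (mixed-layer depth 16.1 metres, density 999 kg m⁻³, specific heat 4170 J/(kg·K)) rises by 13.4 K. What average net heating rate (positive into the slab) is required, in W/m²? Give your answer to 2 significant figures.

Areal heat capacity C = ρ c_p D = 999 × 4170 × 16.1 = 6.71×10^7 J/(m^2 K).
Required heat per unit area: Q = C ΔT = 6.71×10^7 × 13.4 = 8.99×10^8 J/m².
Flux F = Q / Δt = 8.99×10^8 / 4.03×10^6 s = 223 W/m².

220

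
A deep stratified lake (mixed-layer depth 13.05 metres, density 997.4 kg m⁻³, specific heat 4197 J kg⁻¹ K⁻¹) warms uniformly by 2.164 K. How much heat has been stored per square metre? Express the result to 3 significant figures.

Areal heat capacity C = ρ c_p D = 997.4 × 4197 × 13.05 = 5.46×10^7 J m⁻² K⁻¹.
ΔQ = C ΔT = 5.46×10^7 × 2.164 = 1.18×10^8 J/m².

1.18×10^8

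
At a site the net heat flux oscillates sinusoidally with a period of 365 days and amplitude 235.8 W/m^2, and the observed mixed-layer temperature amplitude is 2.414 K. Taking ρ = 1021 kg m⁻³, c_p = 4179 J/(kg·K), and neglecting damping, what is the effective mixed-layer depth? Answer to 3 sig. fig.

115 m

ω = 2π / 3.15×10^7 s = 1.99×10^-7 s⁻¹.
Required C = F₀ / (A ω) = 235.8 / (2.414 × 1.99×10^-7) = 4.90×10^8 J/(m²·K).
D = C / (ρ c_p) = 4.90×10^8 / (1021 × 4179) = 115 m.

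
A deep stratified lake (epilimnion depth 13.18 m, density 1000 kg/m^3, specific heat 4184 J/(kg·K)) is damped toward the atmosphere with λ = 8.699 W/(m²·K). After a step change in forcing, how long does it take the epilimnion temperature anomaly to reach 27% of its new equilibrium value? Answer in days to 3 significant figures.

23.1 days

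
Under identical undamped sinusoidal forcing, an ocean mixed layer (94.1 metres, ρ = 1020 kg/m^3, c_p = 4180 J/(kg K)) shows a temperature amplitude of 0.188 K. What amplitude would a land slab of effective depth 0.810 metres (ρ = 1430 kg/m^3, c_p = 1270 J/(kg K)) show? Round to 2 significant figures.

C_ocean = 4.01×10^8 J/(m²·K); C_land = 1.47×10^6 J/(m²·K).
A ∝ 1/C ⇒ A_land = A_ocean × C_ocean/C_land = 0.188 × 273 = 51.3 K.

51 K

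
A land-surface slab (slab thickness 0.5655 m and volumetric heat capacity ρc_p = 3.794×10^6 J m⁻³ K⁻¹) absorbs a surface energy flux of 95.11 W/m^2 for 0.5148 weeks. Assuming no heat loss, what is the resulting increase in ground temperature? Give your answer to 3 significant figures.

Areal heat capacity C = ρc_p × D = 3.794×10^6 × 0.5655 = 2.15×10^6 J/(m^2 K).
Net heat input Q = F Δt = 95.11 × (0.5148 weeks × 6.048×10^5 s/week) = 2.96×10^7 J/m².
ΔT = Q / C = 2.96×10^7 / 2.15×10^6 = 13.8 K.

13.8 K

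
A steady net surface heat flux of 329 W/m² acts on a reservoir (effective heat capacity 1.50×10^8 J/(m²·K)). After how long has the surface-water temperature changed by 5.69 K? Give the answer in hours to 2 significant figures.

720 hours

Areal heat capacity C = 1.50×10^8 J/(m²·K) (given).
Time required: Δt = C ΔT / F = 1.50×10^8 × 5.69 / 329 = 2.59×10^6 s.
In hours: 2.59×10^6 s / (3600 s/hour) = 721 hours.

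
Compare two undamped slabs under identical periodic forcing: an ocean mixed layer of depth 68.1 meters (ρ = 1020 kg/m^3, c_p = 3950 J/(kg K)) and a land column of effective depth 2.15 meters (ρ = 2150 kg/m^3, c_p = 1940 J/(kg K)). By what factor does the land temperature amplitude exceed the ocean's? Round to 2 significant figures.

31

C_ocean = 1020 × 3950 × 68.1 = 2.74×10^8 J/(m²·K).
C_land = 2150 × 1940 × 2.15 = 8.97×10^6 J/(m²·K).
Undamped amplitude ∝ 1/C, so A_land/A_ocean = C_ocean/C_land = 30.6.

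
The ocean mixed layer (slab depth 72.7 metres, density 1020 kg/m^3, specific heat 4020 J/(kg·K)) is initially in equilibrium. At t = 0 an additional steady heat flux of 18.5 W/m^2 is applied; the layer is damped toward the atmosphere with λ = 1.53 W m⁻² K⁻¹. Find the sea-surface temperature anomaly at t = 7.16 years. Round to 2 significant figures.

8.3 K

Areal heat capacity C = ρ c_p D = 1020 × 4020 × 72.7 = 2.98×10^8 J m⁻² K⁻¹.
τ = C / λ = 2.98×10^8 / 1.53 = 1.95×10^8 s.
Equilibrium anomaly ΔT_eq = F / λ = 18.5 / 1.53 = 12.1 K.
t = 7.16 years = 2.26×10^8 s, so t/τ = 1.16.
ΔT(t) = ΔT_eq (1 − e^(−t/τ)) = 12.1 × (1 − e^−1.16) = 8.30 K.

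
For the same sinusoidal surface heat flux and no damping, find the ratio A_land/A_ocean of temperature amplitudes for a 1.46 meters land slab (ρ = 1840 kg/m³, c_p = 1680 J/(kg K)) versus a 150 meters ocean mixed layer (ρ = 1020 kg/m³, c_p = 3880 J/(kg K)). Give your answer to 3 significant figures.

C_ocean = 1020 × 3880 × 150 = 5.94×10^8 J/(m²·K).
C_land = 1840 × 1680 × 1.46 = 4.51×10^6 J/(m²·K).
Undamped amplitude ∝ 1/C, so A_land/A_ocean = C_ocean/C_land = 132.

132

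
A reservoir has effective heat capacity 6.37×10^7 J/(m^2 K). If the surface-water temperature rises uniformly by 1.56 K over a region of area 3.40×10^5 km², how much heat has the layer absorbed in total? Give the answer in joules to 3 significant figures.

Areal heat capacity C = 6.37×10^7 J/(m^2 K) (given).
Heat per unit area: q = C ΔT = 6.37×10^7 × 1.56 = 9.94×10^7 J/m².
Total heat: Q = q × A = 9.94×10^7 × (3.40×10^5 × 10⁶ m²) = 3.38×10^19 J.

3.38×10^19 J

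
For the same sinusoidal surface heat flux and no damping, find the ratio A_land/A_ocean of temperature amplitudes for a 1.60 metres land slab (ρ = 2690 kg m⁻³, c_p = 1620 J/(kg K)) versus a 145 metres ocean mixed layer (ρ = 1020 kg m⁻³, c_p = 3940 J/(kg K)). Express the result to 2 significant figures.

C_ocean = 1020 × 3940 × 145 = 5.83×10^8 J/(m²·K).
C_land = 2690 × 1620 × 1.60 = 6.97×10^6 J/(m²·K).
Undamped amplitude ∝ 1/C, so A_land/A_ocean = C_ocean/C_land = 83.6.

84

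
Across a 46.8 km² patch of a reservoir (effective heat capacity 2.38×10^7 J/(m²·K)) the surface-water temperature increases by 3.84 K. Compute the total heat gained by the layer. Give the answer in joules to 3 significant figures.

Areal heat capacity C = 2.38×10^7 J/(m²·K) (given).
Heat per unit area: q = C ΔT = 2.38×10^7 × 3.84 = 9.14×10^7 J/m².
Total heat: Q = q × A = 9.14×10^7 × (46.8 × 10⁶ m²) = 4.28×10^15 J.

4.28×10^15 J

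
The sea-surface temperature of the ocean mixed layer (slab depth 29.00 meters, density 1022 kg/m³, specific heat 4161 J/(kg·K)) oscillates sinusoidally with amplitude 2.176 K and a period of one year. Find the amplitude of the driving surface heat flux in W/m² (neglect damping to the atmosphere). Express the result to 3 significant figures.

53.5

Areal heat capacity C = ρ c_p D = 1022 × 4161 × 29.00 = 1.23×10^8 J m⁻² K⁻¹.
ω = 2π / 3.15×10^7 s = 1.99×10^-7 s⁻¹.
Cω = 1.23×10^8 × 1.99×10^-7 = 24.6 W/(m²·K).
F₀ = A × Cω = 2.176 × 24.6 = 53.5 W/m².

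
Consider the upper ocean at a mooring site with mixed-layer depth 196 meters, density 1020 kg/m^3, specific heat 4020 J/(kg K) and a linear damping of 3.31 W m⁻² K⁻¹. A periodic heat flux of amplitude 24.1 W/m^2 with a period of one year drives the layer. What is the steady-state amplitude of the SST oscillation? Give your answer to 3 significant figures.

Areal heat capacity C = ρ c_p D = 1020 × 4020 × 196 = 8.04×10^8 J m⁻² K⁻¹.
Angular frequency ω = 2π / T = 2π / 3.15×10^7 s = 1.99×10^-7 s⁻¹.
√((Cω)² + λ²) = √((160)² + 3.31²) = 160 W/(m²·K).
Amplitude A = F₀ / √((Cω)²+λ²) = 24.1 / 160 = 0.150 K.

0.150 K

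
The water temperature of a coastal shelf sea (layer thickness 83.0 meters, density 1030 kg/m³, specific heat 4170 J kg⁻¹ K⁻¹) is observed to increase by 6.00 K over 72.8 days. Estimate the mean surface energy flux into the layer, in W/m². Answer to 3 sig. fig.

340

Areal heat capacity C = ρ c_p D = 1030 × 4170 × 83.0 = 3.56×10^8 J/(m²·K).
Required heat per unit area: Q = C ΔT = 3.56×10^8 × 6.00 = 2.14×10^9 J/m².
Flux F = Q / Δt = 2.14×10^9 / 6.29×10^6 s = 340 W/m².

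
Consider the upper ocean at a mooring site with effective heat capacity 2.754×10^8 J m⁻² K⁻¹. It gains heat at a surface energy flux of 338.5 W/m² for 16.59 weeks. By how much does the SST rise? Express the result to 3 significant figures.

12.3 K

Areal heat capacity C = 2.754×10^8 J m⁻² K⁻¹ (given).
Net heat input Q = F Δt = 338.5 × (16.59 weeks × 6.048×10^5 s/week) = 3.40×10^9 J/m².
ΔT = Q / C = 3.40×10^9 / 2.75×10^8 = 12.3 K.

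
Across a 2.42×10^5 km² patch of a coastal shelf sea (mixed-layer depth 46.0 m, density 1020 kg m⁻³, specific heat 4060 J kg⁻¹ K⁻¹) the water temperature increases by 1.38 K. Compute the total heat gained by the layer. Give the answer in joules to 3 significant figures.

6.36×10^19 J

Areal heat capacity C = ρ c_p D = 1020 × 4060 × 46.0 = 1.90×10^8 J m⁻² K⁻¹.
Heat per unit area: q = C ΔT = 1.90×10^8 × 1.38 = 2.63×10^8 J/m².
Total heat: Q = q × A = 2.63×10^8 × (2.42×10^5 × 10⁶ m²) = 6.36×10^19 J.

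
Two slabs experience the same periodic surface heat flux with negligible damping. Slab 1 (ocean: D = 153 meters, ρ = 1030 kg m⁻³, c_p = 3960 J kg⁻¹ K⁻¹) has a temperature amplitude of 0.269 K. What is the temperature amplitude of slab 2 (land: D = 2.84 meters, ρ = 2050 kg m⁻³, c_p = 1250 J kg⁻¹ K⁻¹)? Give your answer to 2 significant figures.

C_ocean = 6.24×10^8 J/(m²·K); C_land = 7.28×10^6 J/(m²·K).
A ∝ 1/C ⇒ A_land = A_ocean × C_ocean/C_land = 0.269 × 85.8 = 23.1 K.

23 K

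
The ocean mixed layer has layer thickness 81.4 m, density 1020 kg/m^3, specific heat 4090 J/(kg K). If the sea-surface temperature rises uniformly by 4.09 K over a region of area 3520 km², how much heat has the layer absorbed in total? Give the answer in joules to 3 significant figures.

4.89×10^18 J

Areal heat capacity C = ρ c_p D = 1020 × 4090 × 81.4 = 3.40×10^8 J/(m²·K).
Heat per unit area: q = C ΔT = 3.40×10^8 × 4.09 = 1.39×10^9 J/m².
Total heat: Q = q × A = 1.39×10^9 × (3520 × 10⁶ m²) = 4.89×10^18 J.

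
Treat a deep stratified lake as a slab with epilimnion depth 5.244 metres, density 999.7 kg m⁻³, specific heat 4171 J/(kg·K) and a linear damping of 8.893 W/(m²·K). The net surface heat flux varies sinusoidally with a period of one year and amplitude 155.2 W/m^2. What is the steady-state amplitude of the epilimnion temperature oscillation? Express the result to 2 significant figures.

16 K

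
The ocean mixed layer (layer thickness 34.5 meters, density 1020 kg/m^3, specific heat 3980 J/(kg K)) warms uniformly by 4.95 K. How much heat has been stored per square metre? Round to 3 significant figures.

Areal heat capacity C = ρ c_p D = 1020 × 3980 × 34.5 = 1.40×10^8 J/(m²·K).
ΔQ = C ΔT = 1.40×10^8 × 4.95 = 6.93×10^8 J/m².

6.93×10^8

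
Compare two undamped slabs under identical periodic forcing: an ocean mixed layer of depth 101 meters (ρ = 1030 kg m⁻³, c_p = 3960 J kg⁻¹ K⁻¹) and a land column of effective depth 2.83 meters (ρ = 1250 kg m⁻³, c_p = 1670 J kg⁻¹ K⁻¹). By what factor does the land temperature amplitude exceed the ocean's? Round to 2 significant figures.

C_ocean = 1030 × 3960 × 101 = 4.12×10^8 J/(m²·K).
C_land = 1250 × 1670 × 2.83 = 5.91×10^6 J/(m²·K).
Undamped amplitude ∝ 1/C, so A_land/A_ocean = C_ocean/C_land = 69.7.

70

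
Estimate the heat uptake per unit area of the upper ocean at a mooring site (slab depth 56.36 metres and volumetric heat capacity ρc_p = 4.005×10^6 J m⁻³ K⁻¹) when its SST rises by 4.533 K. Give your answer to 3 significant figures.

1.02×10^9

Areal heat capacity C = ρc_p × D = 4.005×10^6 × 56.36 = 2.26×10^8 J m⁻² K⁻¹.
ΔQ = C ΔT = 2.26×10^8 × 4.533 = 1.02×10^9 J/m².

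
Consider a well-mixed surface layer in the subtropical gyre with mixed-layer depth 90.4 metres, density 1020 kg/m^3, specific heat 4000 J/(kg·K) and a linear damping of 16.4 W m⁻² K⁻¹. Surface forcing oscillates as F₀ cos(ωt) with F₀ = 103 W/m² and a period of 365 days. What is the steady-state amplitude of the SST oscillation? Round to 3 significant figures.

1.37 K

Areal heat capacity C = ρ c_p D = 1020 × 4000 × 90.4 = 3.69×10^8 J/(m^2 K).
Angular frequency ω = 2π / T = 2π / 3.15×10^7 s = 1.99×10^-7 s⁻¹.
√((Cω)² + λ²) = √((73.5)² + 16.4²) = 75.3 W/(m²·K).
Amplitude A = F₀ / √((Cω)²+λ²) = 103 / 75.3 = 1.37 K.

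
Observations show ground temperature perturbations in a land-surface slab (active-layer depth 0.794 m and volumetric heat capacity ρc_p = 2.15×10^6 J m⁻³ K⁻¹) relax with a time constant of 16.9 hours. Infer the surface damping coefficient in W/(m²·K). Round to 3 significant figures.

Areal heat capacity C = ρc_p × D = 2.15×10^6 × 0.794 = 1.71×10^6 J/(m^2 K).
τ = 16.9 hours = 60800 s.
λ = C / τ = 1.71×10^6 / 60800 = 28.1 W/(m²·K).

28.1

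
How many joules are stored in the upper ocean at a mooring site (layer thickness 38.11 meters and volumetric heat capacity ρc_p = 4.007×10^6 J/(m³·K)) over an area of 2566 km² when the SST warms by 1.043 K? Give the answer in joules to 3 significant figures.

4.09×10^17 J

Areal heat capacity C = ρc_p × D = 4.007×10^6 × 38.11 = 1.53×10^8 J/(m²·K).
Heat per unit area: q = C ΔT = 1.53×10^8 × 1.043 = 1.59×10^8 J/m².
Total heat: Q = q × A = 1.59×10^8 × (2566 × 10⁶ m²) = 4.09×10^17 J.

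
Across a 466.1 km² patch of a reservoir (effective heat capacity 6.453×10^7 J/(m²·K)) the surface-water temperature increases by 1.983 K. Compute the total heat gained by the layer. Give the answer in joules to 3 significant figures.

5.96×10^16 J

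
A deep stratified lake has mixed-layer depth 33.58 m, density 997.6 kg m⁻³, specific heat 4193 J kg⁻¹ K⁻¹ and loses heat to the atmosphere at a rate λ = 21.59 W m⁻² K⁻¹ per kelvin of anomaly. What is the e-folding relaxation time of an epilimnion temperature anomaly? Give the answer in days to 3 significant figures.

75.3 days

Areal heat capacity C = ρ c_p D = 997.6 × 4193 × 33.58 = 1.40×10^8 J/(m^2 K).
Relaxation time τ = C / λ = 1.40×10^8 / 21.59 = 6.51×10^6 s.
In days: 6.51×10^6 s / (86400 s/day) = 75.3 days.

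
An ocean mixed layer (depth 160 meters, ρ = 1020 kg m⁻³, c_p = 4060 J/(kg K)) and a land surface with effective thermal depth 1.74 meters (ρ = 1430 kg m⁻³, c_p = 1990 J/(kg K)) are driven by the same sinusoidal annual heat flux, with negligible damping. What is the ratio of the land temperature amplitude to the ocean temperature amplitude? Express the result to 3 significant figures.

134

C_ocean = 1020 × 4060 × 160 = 6.63×10^8 J/(m²·K).
C_land = 1430 × 1990 × 1.74 = 4.95×10^6 J/(m²·K).
Undamped amplitude ∝ 1/C, so A_land/A_ocean = C_ocean/C_land = 134.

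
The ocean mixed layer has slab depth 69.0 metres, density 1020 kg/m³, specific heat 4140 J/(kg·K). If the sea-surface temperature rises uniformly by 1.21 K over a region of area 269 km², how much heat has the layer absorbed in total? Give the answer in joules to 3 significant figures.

9.48×10^16 J

Areal heat capacity C = ρ c_p D = 1020 × 4140 × 69.0 = 2.91×10^8 J m⁻² K⁻¹.
Heat per unit area: q = C ΔT = 2.91×10^8 × 1.21 = 3.53×10^8 J/m².
Total heat: Q = q × A = 3.53×10^8 × (269 × 10⁶ m²) = 9.48×10^16 J.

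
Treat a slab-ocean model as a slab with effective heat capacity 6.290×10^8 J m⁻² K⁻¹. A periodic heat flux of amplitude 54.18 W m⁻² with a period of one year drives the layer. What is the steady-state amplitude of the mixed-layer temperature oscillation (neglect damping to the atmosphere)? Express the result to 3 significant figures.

Areal heat capacity C = 6.290×10^8 J m⁻² K⁻¹ (given).
Angular frequency ω = 2π / T = 2π / 3.15×10^7 s = 1.99×10^-7 s⁻¹.
Cω = 6.29×10^8 × 1.99×10^-7 = 125 W/(m²·K).
Amplitude A = F₀ / (Cω) = 54.18 / 125 = 0.432 K.

0.432 K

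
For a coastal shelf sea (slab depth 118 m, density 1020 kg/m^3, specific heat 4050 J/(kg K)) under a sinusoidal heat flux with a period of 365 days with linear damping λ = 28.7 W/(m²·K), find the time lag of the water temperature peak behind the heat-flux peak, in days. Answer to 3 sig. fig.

Areal heat capacity C = ρ c_p D = 1020 × 4050 × 118 = 4.87×10^8 J/(m²·K).
ω = 2π / 3.15×10^7 s = 1.99×10^-7 s⁻¹.
Phase lag φ = arctan(Cω/λ) = arctan(97.1/28.7) = 1.28 rad.
Time lag = φ / ω = 1.28 / 1.99×10^-7 = 6.44×10^6 s = 74.6 days.

74.6 days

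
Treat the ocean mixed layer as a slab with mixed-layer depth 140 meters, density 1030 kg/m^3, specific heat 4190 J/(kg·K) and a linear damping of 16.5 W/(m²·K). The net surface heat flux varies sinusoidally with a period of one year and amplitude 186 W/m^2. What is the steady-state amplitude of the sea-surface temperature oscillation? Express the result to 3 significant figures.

Areal heat capacity C = ρ c_p D = 1030 × 4190 × 140 = 6.04×10^8 J/(m^2 K).
Angular frequency ω = 2π / T = 2π / 3.15×10^7 s = 1.99×10^-7 s⁻¹.
√((Cω)² + λ²) = √((120)² + 16.5²) = 122 W/(m²·K).
Amplitude A = F₀ / √((Cω)²+λ²) = 186 / 122 = 1.53 K.

1.53 K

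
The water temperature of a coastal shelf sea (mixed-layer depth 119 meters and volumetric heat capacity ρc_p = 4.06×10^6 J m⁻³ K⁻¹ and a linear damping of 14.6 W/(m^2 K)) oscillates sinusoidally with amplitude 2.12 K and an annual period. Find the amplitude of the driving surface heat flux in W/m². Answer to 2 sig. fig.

210

Areal heat capacity C = ρc_p × D = 4.06×10^6 × 119 = 4.83×10^8 J/(m²·K).
ω = 2π / 3.15×10^7 s = 1.99×10^-7 s⁻¹.
√((Cω)² + λ²) = √((96.3)² + 14.6²) = 97.4 W/(m²·K).
F₀ = A × √((Cω)²+λ²) = 2.12 × 97.4 = 206 W/m².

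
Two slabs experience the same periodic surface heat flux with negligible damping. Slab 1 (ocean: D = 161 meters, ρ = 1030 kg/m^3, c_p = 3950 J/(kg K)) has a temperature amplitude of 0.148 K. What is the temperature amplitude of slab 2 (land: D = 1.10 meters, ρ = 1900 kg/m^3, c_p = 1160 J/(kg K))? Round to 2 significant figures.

40 K

C_ocean = 6.55×10^8 J/(m²·K); C_land = 2.42×10^6 J/(m²·K).
A ∝ 1/C ⇒ A_land = A_ocean × C_ocean/C_land = 0.148 × 270 = 40.0 K.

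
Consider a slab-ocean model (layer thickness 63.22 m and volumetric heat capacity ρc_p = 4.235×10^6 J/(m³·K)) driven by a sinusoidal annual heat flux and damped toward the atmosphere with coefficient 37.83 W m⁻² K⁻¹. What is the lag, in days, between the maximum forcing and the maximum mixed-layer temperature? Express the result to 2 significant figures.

Areal heat capacity C = ρc_p × D = 4.235×10^6 × 63.22 = 2.68×10^8 J/(m^2 K).
ω = 2π / 3.15×10^7 s = 1.99×10^-7 s⁻¹.
Phase lag φ = arctan(Cω/λ) = arctan(53.3/37.83) = 0.954 rad.
Time lag = φ / ω = 0.954 / 1.99×10^-7 = 4.79×10^6 s = 55.4 days.

55 days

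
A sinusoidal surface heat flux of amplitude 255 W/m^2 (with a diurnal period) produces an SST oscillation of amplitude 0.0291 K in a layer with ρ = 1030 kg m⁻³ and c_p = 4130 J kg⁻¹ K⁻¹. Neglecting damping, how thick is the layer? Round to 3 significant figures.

28.3 m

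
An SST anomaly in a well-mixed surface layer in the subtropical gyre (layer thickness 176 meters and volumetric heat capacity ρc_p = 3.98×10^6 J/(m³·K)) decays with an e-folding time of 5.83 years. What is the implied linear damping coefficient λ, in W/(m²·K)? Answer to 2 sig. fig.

Areal heat capacity C = ρc_p × D = 3.98×10^6 × 176 = 7.00×10^8 J/(m²·K).
τ = 5.83 years = 1.84×10^8 s.
λ = C / τ = 7.00×10^8 / 1.84×10^8 = 3.81 W/(m²·K).

3.8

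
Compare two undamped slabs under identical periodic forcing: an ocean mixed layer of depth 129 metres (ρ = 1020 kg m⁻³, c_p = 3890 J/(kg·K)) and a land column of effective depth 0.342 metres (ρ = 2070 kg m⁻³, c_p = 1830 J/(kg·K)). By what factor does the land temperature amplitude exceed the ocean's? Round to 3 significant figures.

C_ocean = 1020 × 3890 × 129 = 5.12×10^8 J/(m²·K).
C_land = 2070 × 1830 × 0.342 = 1.30×10^6 J/(m²·K).
Undamped amplitude ∝ 1/C, so A_land/A_ocean = C_ocean/C_land = 395.

395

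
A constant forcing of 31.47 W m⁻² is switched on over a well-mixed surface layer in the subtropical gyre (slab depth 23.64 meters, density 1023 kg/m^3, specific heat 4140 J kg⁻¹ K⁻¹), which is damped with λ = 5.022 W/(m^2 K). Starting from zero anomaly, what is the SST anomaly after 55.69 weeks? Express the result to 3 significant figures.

5.11 K

Areal heat capacity C = ρ c_p D = 1023 × 4140 × 23.64 = 1.00×10^8 J/(m^2 K).
τ = C / λ = 1.00×10^8 / 5.022 = 1.99×10^7 s.
Equilibrium anomaly ΔT_eq = F / λ = 31.47 / 5.022 = 6.27 K.
t = 55.69 weeks = 3.37×10^7 s, so t/τ = 1.69.
ΔT(t) = ΔT_eq (1 − e^(−t/τ)) = 6.27 × (1 − e^−1.69) = 5.11 K.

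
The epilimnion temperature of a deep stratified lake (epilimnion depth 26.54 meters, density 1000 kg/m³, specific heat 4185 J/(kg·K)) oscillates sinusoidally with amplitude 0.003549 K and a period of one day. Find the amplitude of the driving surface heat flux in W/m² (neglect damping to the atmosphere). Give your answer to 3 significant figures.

Areal heat capacity C = ρ c_p D = 1000 × 4185 × 26.54 = 1.11×10^8 J/(m²·K).
ω = 2π / 86400 s = 7.27×10^-5 s⁻¹.
Cω = 1.11×10^8 × 7.27×10^-5 = 8080 W/(m²·K).
F₀ = A × Cω = 0.003549 × 8080 = 28.7 W/m².

28.7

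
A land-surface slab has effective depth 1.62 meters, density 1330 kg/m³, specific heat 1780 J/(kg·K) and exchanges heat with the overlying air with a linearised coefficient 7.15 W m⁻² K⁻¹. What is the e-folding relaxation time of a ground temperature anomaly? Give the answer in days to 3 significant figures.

Areal heat capacity C = ρ c_p D = 1330 × 1780 × 1.62 = 3.84×10^6 J/(m²·K).
Relaxation time τ = C / λ = 3.84×10^6 / 7.15 = 5.36×10^5 s.
In days: 5.36×10^5 s / (86400 s/day) = 6.21 days.

6.21 days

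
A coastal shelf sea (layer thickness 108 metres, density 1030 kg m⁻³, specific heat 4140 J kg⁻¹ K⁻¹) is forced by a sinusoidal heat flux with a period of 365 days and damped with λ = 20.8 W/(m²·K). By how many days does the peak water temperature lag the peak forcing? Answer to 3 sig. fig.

Areal heat capacity C = ρ c_p D = 1030 × 4140 × 108 = 4.61×10^8 J/(m²·K).
ω = 2π / 3.15×10^7 s = 1.99×10^-7 s⁻¹.
Phase lag φ = arctan(Cω/λ) = arctan(91.8/20.8) = 1.35 rad.
Time lag = φ / ω = 1.35 / 1.99×10^-7 = 6.77×10^6 s = 78.3 days.

78.3 days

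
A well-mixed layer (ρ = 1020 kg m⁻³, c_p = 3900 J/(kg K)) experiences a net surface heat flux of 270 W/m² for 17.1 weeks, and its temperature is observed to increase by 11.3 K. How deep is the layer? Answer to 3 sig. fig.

62.1 m

Heat input Q = F Δt = 270 × 1.03×10^7 s = 2.79×10^9 J/m².
Required areal heat capacity C = Q / ΔT = 2.47×10^8 J/(m²·K).
Depth D = C / (ρ c_p) = 2.47×10^8 / (1020 × 3900) = 62.1 m.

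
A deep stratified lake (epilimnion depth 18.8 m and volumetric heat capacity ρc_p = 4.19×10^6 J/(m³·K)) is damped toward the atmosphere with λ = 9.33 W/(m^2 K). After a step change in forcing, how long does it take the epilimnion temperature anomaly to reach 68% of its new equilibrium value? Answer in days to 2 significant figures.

Areal heat capacity C = ρc_p × D = 4.19×10^6 × 18.8 = 7.88×10^7 J/(m^2 K).
τ = C / λ = 7.88×10^7 / 9.33 = 8.44×10^6 s.
Fraction reached: 1 − e^(−t/τ) = 0.68 ⇒ t = −τ ln(1 − 0.68) = τ × 1.14.
t = 9.62×10^6 s = 111 days.

110 days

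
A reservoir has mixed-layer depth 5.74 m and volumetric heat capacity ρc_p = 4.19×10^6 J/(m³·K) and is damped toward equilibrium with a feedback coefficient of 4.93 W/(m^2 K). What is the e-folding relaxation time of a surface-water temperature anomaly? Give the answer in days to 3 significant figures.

56.5 days

Areal heat capacity C = ρc_p × D = 4.19×10^6 × 5.74 = 2.41×10^7 J m⁻² K⁻¹.
Relaxation time τ = C / λ = 2.41×10^7 / 4.93 = 4.88×10^6 s.
In days: 4.88×10^6 s / (86400 s/day) = 56.5 days.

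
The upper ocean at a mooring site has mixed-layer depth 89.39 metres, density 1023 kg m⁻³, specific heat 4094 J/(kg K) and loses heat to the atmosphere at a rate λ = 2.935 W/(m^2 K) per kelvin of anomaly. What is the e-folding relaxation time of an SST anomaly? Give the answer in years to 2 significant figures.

4.0 years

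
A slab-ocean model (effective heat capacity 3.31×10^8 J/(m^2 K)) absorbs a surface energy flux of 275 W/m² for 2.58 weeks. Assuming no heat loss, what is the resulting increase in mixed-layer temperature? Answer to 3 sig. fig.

1.30 K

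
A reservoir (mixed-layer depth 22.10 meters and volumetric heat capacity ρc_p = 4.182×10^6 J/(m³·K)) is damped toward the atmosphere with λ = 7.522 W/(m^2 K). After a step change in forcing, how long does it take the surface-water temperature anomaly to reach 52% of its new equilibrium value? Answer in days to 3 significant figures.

Areal heat capacity C = ρc_p × D = 4.182×10^6 × 22.10 = 9.24×10^7 J/(m^2 K).
τ = C / λ = 9.24×10^7 / 7.522 = 1.23×10^7 s.
Fraction reached: 1 − e^(−t/τ) = 0.52 ⇒ t = −τ ln(1 − 0.52) = τ × 0.734.
t = 9.02×10^6 s = 104 days.

104 days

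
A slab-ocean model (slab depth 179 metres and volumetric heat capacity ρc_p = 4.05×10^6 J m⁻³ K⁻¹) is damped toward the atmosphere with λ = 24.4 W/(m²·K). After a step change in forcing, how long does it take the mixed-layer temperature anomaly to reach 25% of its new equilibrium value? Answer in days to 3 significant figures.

Areal heat capacity C = ρc_p × D = 4.05×10^6 × 179 = 7.25×10^8 J/(m^2 K).
τ = C / λ = 7.25×10^8 / 24.4 = 2.97×10^7 s.
Fraction reached: 1 − e^(−t/τ) = 0.25 ⇒ t = −τ ln(1 − 0.25) = τ × 0.288.
t = 8.55×10^6 s = 98.9 days.

98.9 days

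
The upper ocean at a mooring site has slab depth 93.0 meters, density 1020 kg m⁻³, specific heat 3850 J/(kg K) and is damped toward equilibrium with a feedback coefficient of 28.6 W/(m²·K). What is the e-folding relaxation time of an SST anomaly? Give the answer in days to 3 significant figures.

148 days

Areal heat capacity C = ρ c_p D = 1020 × 3850 × 93.0 = 3.65×10^8 J/(m^2 K).
Relaxation time τ = C / λ = 3.65×10^8 / 28.6 = 1.28×10^7 s.
In days: 1.28×10^7 s / (86400 s/day) = 148 days.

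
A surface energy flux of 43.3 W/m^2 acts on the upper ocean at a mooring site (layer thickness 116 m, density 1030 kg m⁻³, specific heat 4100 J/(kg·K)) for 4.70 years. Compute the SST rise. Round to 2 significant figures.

Areal heat capacity C = ρ c_p D = 1030 × 4100 × 116 = 4.90×10^8 J/(m^2 K).
Net heat input Q = F Δt = 43.3 × (4.70 years × 3.156×10^7 s/year) = 6.42×10^9 J/m².
ΔT = Q / C = 6.42×10^9 / 4.90×10^8 = 13.1 K.

13 K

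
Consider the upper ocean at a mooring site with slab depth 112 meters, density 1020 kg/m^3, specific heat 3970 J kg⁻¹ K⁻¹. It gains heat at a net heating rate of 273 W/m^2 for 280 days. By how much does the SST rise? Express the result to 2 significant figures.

15 K

Areal heat capacity C = ρ c_p D = 1020 × 3970 × 112 = 4.54×10^8 J/(m^2 K).
Net heat input Q = F Δt = 273 × (280 days × 86400 s/day) = 6.60×10^9 J/m².
ΔT = Q / C = 6.60×10^9 / 4.54×10^8 = 14.6 K.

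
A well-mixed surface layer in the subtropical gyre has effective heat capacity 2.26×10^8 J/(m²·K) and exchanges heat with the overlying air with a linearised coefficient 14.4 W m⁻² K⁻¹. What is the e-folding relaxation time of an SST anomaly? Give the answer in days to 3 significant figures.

182 days

Areal heat capacity C = 2.26×10^8 J/(m²·K) (given).
Relaxation time τ = C / λ = 2.26×10^8 / 14.4 = 1.57×10^7 s.
In days: 1.57×10^7 s / (86400 s/day) = 182 days.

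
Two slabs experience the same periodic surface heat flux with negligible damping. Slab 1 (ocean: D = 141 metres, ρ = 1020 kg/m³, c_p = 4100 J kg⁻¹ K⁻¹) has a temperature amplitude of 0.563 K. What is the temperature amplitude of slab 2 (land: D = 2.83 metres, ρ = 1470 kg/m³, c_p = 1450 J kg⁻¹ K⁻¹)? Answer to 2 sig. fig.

55 K

C_ocean = 5.90×10^8 J/(m²·K); C_land = 6.03×10^6 J/(m²·K).
A ∝ 1/C ⇒ A_land = A_ocean × C_ocean/C_land = 0.563 × 97.8 = 55.0 K.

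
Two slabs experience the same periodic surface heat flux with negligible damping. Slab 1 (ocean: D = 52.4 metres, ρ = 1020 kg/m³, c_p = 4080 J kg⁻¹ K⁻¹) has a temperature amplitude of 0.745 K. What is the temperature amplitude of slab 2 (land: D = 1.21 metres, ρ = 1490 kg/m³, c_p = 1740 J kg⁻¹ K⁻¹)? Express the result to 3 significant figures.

51.8 K

C_ocean = 2.18×10^8 J/(m²·K); C_land = 3.14×10^6 J/(m²·K).
A ∝ 1/C ⇒ A_land = A_ocean × C_ocean/C_land = 0.745 × 69.5 = 51.8 K.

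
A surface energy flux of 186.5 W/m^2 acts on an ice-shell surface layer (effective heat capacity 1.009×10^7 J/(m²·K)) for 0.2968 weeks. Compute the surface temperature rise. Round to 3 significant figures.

Areal heat capacity C = 1.009×10^7 J/(m²·K) (given).
Net heat input Q = F Δt = 186.5 × (0.2968 weeks × 6.048×10^5 s/week) = 3.35×10^7 J/m².
ΔT = Q / C = 3.35×10^7 / 1.01×10^7 = 3.32 K.

3.32 K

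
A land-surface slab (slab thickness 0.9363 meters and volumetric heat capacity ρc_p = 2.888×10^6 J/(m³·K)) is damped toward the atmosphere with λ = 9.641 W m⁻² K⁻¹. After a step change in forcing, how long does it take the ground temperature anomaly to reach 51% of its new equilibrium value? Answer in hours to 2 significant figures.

56 hours

Areal heat capacity C = ρc_p × D = 2.888×10^6 × 0.9363 = 2.70×10^6 J m⁻² K⁻¹.
τ = C / λ = 2.70×10^6 / 9.641 = 2.80×10^5 s.
Fraction reached: 1 − e^(−t/τ) = 0.51 ⇒ t = −τ ln(1 − 0.51) = τ × 0.713.
t = 2.00×10^5 s = 55.6 hours.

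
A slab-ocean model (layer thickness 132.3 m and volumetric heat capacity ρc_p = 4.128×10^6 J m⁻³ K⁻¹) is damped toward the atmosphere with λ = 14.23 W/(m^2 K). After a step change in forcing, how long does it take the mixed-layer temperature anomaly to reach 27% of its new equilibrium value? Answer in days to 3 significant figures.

140 days

Areal heat capacity C = ρc_p × D = 4.128×10^6 × 132.3 = 5.46×10^8 J/(m²·K).
τ = C / λ = 5.46×10^8 / 14.23 = 3.84×10^7 s.
Fraction reached: 1 − e^(−t/τ) = 0.27 ⇒ t = −τ ln(1 − 0.27) = τ × 0.315.
t = 1.21×10^7 s = 140 days.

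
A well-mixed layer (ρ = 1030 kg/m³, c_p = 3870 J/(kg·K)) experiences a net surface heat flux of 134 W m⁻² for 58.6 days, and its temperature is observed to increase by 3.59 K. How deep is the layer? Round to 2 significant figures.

Heat input Q = F Δt = 134 × 5.06×10^6 s = 6.78×10^8 J/m².
Required areal heat capacity C = Q / ΔT = 1.89×10^8 J/(m²·K).
Depth D = C / (ρ c_p) = 1.89×10^8 / (1030 × 3870) = 47.4 m.

47 m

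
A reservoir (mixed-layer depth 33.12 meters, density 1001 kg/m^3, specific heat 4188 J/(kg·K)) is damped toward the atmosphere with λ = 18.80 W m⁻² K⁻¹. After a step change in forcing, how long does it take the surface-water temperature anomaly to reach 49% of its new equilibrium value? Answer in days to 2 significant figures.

Areal heat capacity C = ρ c_p D = 1001 × 4188 × 33.12 = 1.39×10^8 J/(m²·K).
τ = C / λ = 1.39×10^8 / 18.80 = 7.39×10^6 s.
Fraction reached: 1 − e^(−t/τ) = 0.49 ⇒ t = −τ ln(1 − 0.49) = τ × 0.673.
t = 4.97×10^6 s = 57.6 days.

58 days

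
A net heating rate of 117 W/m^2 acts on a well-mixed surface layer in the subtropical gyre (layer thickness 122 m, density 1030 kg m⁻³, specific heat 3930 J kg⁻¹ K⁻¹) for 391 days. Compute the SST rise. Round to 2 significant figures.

8.0 K

Areal heat capacity C = ρ c_p D = 1030 × 3930 × 122 = 4.94×10^8 J/(m^2 K).
Net heat input Q = F Δt = 117 × (391 days × 86400 s/day) = 3.95×10^9 J/m².
ΔT = Q / C = 3.95×10^9 / 4.94×10^8 = 8.00 K.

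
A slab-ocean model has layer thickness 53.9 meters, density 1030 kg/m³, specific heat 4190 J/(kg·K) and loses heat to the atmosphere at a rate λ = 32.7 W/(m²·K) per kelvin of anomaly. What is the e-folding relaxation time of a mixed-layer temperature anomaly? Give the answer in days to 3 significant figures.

82.3 days

Areal heat capacity C = ρ c_p D = 1030 × 4190 × 53.9 = 2.33×10^8 J/(m^2 K).
Relaxation time τ = C / λ = 2.33×10^8 / 32.7 = 7.11×10^6 s.
In days: 7.11×10^6 s / (86400 s/day) = 82.3 days.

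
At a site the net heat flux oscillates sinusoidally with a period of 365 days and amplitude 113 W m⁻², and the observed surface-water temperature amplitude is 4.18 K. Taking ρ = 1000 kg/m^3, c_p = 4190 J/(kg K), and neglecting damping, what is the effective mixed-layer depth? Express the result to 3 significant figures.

32.4 m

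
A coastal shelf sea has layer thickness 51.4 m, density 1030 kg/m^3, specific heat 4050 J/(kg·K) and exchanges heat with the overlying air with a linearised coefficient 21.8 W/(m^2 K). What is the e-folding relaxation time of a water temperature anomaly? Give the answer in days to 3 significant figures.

114 days

Areal heat capacity C = ρ c_p D = 1030 × 4050 × 51.4 = 2.14×10^8 J/(m^2 K).
Relaxation time τ = C / λ = 2.14×10^8 / 21.8 = 9.84×10^6 s.
In days: 9.84×10^6 s / (86400 s/day) = 114 days.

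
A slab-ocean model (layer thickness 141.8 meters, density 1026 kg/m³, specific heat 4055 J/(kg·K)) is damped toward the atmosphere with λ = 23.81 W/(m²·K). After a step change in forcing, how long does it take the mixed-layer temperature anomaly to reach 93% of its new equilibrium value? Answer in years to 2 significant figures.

Areal heat capacity C = ρ c_p D = 1026 × 4055 × 141.8 = 5.90×10^8 J m⁻² K⁻¹.
τ = C / λ = 5.90×10^8 / 23.81 = 2.48×10^7 s.
Fraction reached: 1 − e^(−t/τ) = 0.93 ⇒ t = −τ ln(1 − 0.93) = τ × 2.66.
t = 6.59×10^7 s = 2.09 years.

2.1 years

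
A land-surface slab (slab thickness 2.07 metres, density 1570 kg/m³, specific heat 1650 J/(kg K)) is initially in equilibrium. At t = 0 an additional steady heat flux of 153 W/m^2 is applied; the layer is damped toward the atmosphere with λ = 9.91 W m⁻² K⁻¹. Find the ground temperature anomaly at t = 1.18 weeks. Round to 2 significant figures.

11 K

Areal heat capacity C = ρ c_p D = 1570 × 1650 × 2.07 = 5.36×10^6 J/(m²·K).
τ = C / λ = 5.36×10^6 / 9.91 = 5.41×10^5 s.
Equilibrium anomaly ΔT_eq = F / λ = 153 / 9.91 = 15.4 K.
t = 1.18 weeks = 7.14×10^5 s, so t/τ = 1.32.
ΔT(t) = ΔT_eq (1 − e^(−t/τ)) = 15.4 × (1 − e^−1.32) = 11.3 K.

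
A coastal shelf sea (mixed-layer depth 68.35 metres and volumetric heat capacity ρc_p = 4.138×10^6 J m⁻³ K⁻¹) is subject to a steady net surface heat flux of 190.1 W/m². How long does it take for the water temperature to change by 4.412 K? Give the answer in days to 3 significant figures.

Areal heat capacity C = ρc_p × D = 4.138×10^6 × 68.35 = 2.83×10^8 J/(m²·K).
Time required: Δt = C ΔT / F = 2.83×10^8 × 4.412 / 190.1 = 6.56×10^6 s.
In days: 6.56×10^6 s / (86400 s/day) = 76.0 days.

76.0 days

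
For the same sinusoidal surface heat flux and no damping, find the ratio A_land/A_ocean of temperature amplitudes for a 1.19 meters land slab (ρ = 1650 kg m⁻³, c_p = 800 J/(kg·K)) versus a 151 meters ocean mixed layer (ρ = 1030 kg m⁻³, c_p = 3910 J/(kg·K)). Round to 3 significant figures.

C_ocean = 1030 × 3910 × 151 = 6.08×10^8 J/(m²·K).
C_land = 1650 × 800 × 1.19 = 1.57×10^6 J/(m²·K).
Undamped amplitude ∝ 1/C, so A_land/A_ocean = C_ocean/C_land = 387.

387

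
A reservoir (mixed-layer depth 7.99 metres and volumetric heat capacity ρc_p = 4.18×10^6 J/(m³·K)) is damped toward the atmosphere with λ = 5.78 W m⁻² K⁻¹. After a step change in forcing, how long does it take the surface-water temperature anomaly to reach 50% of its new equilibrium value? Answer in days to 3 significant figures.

46.4 days

Areal heat capacity C = ρc_p × D = 4.18×10^6 × 7.99 = 3.34×10^7 J m⁻² K⁻¹.
τ = C / λ = 3.34×10^7 / 5.78 = 5.78×10^6 s.
Fraction reached: 1 − e^(−t/τ) = 0.50 ⇒ t = −τ ln(1 − 0.50) = τ × 0.693.
t = 4.01×10^6 s = 46.4 days.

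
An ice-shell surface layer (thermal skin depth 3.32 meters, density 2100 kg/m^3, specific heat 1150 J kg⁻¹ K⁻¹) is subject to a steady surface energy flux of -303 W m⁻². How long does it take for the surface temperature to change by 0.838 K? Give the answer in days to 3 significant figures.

0.257 days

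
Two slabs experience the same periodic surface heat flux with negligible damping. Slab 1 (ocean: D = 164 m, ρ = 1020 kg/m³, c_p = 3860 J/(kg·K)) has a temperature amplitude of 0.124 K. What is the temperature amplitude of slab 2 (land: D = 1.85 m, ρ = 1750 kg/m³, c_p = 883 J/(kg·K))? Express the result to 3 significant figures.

28.0 K

C_ocean = 6.46×10^8 J/(m²·K); C_land = 2.86×10^6 J/(m²·K).
A ∝ 1/C ⇒ A_land = A_ocean × C_ocean/C_land = 0.124 × 226 = 28.0 K.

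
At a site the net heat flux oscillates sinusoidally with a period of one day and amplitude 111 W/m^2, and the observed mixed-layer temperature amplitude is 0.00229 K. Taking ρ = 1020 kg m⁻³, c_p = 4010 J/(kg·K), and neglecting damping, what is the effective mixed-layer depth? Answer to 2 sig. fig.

160 m

ω = 2π / 86400 s = 7.27×10^-5 s⁻¹.
Required C = F₀ / (A ω) = 111 / (0.00229 × 7.27×10^-5) = 6.67×10^8 J/(m²·K).
D = C / (ρ c_p) = 6.67×10^8 / (1020 × 4010) = 163 m.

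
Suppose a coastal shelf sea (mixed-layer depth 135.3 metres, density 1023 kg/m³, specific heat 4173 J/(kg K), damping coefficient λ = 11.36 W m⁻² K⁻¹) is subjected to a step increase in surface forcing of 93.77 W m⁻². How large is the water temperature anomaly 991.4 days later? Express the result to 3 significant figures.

Areal heat capacity C = ρ c_p D = 1023 × 4173 × 135.3 = 5.78×10^8 J m⁻² K⁻¹.
τ = C / λ = 5.78×10^8 / 11.36 = 5.08×10^7 s.
Equilibrium anomaly ΔT_eq = F / λ = 93.77 / 11.36 = 8.25 K.
t = 991.4 days = 8.57×10^7 s, so t/τ = 1.68.
ΔT(t) = ΔT_eq (1 − e^(−t/τ)) = 8.25 × (1 − e^−1.68) = 6.72 K.

6.72 K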